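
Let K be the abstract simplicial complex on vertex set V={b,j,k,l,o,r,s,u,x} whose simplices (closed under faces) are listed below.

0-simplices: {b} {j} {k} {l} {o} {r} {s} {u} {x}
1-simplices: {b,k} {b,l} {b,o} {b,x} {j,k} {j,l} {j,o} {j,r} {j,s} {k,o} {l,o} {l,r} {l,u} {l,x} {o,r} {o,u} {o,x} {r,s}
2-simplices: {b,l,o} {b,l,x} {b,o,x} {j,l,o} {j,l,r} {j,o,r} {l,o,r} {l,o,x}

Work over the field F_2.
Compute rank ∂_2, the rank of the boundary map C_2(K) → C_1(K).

n_0=9 n_1=18 n_2=8  [Z2]
∂1: piv[bk,bl,bo,bx,jk,jr,js,lu] rk=8  ker:jl,jo,ko,lo,lr,lx,or,ou,ox,rs
∂2: piv[blo,blx,box,jlo,jlr,jor] rk=6  ker:lor,lox
rk∂_2=6

rank∂_2=6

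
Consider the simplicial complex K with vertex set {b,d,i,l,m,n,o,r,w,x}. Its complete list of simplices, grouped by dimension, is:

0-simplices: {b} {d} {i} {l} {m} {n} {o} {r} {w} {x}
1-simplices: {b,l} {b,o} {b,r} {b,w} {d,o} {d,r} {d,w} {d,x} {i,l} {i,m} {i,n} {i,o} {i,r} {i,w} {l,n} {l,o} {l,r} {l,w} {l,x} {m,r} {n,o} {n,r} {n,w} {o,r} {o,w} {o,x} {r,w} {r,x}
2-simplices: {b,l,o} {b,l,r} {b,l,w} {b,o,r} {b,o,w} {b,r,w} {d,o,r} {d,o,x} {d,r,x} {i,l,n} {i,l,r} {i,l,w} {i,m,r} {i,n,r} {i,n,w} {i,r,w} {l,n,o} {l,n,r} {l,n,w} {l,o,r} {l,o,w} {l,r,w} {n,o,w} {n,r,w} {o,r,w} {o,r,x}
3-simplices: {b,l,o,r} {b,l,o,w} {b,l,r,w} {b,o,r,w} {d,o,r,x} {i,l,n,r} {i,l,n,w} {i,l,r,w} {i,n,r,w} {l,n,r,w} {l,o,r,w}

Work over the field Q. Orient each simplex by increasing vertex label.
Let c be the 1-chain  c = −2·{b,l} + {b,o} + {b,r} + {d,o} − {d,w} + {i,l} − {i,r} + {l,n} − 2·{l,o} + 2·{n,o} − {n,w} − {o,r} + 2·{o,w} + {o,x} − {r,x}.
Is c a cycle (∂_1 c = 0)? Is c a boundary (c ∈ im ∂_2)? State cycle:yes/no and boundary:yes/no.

cycle:yes boundary:no

n_0=10 n_1=28 n_2=26 n_3=11  [Q]
∂1: piv[bl,bo,br,bw,do,dx,il,im,in] rk=9  ker:dr,dw,io,ir,iw,ln,lo,lr,lw,lx,mr,no,nr,nw,or,ow,ox,rw,rx
∂2: piv[blo,blr,blw,bor,bow,brw,dor,dox,drx,iln,ilr,ilw,imr,inr,inw,lno] rk=16  ker:irw,lnr,lnw,lor,low,lrw,now,nrw,orw,orx
∂3: piv[blor,blow,blrw,borw,dorx,ilnr,ilnw,ilrw,inrw] rk=9  ker:lnrw,lorw
∂1c = 0
c vs im∂2: residual ≠ 0 ⇒ not boundary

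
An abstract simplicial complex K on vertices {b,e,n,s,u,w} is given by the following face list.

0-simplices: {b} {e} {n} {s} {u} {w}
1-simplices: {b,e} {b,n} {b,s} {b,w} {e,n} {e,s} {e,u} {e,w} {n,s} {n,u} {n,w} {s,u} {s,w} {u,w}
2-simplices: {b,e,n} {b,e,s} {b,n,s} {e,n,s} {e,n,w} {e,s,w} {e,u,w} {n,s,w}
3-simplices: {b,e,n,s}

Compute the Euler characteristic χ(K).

χ(K)=-1

n_0=6 n_1=14 n_2=8 n_3=1
χ=+6−14+8−1=-1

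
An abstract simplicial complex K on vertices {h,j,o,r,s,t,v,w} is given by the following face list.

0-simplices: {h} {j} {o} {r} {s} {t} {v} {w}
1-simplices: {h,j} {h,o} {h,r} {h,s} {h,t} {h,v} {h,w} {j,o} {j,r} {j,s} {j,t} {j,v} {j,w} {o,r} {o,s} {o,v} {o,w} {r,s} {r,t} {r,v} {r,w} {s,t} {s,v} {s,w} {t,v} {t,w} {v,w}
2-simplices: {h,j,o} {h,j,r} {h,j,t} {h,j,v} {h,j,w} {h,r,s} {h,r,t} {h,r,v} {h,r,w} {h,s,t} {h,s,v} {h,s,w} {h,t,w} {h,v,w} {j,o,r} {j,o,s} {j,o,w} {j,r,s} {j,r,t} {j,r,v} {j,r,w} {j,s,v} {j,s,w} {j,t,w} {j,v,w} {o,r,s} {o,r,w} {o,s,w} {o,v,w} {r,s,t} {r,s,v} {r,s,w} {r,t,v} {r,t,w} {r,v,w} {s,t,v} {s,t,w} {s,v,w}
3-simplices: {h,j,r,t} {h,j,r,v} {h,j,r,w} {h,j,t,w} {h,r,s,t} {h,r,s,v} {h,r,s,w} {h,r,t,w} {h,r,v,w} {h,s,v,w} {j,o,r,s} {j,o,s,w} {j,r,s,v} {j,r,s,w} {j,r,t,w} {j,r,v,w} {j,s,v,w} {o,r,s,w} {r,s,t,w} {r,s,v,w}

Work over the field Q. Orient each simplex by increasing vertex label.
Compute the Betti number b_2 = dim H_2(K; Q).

b_2=1

n_0=8 n_1=27 n_2=38 n_3=20  [Q]
∂1: piv[hj,ho,hr,hs,ht,hv,hw] rk=7  ker:jo,jr,js,jt,jv,jw,or,os,ov,ow,rs,rt,rv,rw,st,sv,sw,tv,tw,vw
∂2: piv[hjo,hjr,hjt,hjv,hjw,hrs,hrt,hrv,hrw,hst,hsv,hsw,htw,hvw,jor,jos,jow,jrs,ovw,rtv] rk=20  ker:jrt,jrv,jrw,jsv,jsw,jtw,jvw,ors,orw,osw,rst,rsv,rsw,rtw,rvw,stv,stw,svw
∂3: piv[hjrt,hjrv,hjrw,hjtw,hrst,hrsv,hrsw,hrtw,hrvw,hsvw,jors,josw,jrsv,jrsw,jrvw,orsw,rstw] rk=17  ker:jrtw,jsvw,rsvw
b_2=(38−20)−17=1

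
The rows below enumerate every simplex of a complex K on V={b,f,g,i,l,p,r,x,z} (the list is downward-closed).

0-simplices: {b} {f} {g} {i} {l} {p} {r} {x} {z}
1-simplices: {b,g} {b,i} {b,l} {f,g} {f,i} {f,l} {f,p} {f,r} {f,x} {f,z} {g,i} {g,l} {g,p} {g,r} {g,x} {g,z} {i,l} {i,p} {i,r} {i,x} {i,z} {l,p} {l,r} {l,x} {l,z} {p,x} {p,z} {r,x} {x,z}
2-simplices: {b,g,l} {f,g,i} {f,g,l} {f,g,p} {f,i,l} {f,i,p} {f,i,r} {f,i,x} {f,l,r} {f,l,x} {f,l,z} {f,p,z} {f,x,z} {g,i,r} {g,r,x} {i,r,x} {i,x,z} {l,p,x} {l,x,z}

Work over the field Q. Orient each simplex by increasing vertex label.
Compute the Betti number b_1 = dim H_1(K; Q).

n_0=9 n_1=29 n_2=19  [Q]
∂1: piv[bg,bi,bl,fg,fp,fr,fx,fz] rk=8  ker:fi,fl,gi,gl,gp,gr,gx,gz,il,ip,ir,ix,iz,lp,lr,lx,lz,px,pz,rx,xz
∂2: piv[bgl,fgi,fgl,fgp,fil,fip,fir,fix,flr,flx,flz,fpz,fxz,gir,grx,irx,ixz,lpx] rk=18  ker:lxz
b_1=(29−8)−18=3

b_1=3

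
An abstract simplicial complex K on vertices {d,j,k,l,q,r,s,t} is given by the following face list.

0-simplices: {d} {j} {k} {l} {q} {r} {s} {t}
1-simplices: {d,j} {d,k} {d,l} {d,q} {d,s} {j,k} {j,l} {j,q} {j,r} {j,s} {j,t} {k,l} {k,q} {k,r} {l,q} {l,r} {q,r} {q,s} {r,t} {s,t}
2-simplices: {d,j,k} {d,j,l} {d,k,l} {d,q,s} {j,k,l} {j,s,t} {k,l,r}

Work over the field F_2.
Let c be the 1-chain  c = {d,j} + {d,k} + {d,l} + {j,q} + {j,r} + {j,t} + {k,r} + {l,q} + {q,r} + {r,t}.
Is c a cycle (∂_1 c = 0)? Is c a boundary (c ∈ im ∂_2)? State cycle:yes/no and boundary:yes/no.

n_0=8 n_1=20 n_2=7  [Z2]
∂1: piv[dj,dk,dl,dq,ds,jr,jt] rk=7  ker:jk,jl,jq,js,kl,kq,kr,lq,lr,qr,qs,rt,st
∂2: piv[djk,djl,dkl,dqs,jst,klr] rk=6  ker:jkl
∂1c = {d} + {q}

cycle:no boundary:no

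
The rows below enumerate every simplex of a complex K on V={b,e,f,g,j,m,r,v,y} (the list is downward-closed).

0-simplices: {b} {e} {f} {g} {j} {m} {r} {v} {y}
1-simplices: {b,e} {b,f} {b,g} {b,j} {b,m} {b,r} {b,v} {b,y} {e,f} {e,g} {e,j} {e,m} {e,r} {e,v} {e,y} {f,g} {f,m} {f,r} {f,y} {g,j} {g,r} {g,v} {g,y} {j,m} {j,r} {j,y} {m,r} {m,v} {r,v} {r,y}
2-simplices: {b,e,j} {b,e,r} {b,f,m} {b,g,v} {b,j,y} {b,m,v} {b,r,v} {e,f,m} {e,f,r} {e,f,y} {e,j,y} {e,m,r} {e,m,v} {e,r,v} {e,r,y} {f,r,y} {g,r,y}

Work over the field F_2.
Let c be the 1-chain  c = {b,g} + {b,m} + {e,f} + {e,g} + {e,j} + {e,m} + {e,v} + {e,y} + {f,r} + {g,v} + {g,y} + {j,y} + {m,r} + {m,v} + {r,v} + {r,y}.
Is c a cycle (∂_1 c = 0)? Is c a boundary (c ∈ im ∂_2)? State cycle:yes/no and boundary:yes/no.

n_0=9 n_1=30 n_2=17  [Z2]
∂1: piv[be,bf,bg,bj,bm,br,bv,by] rk=8  ker:ef,eg,ej,em,er,ev,ey,fg,fm,fr,fy,gj,gr,gv,gy,jm,jr,jy,mr,mv,rv,ry
∂2: piv[bej,ber,bfm,bgv,bjy,bmv,brv,efm,efr,efy,ejy,emr,emv,erv,ery,gry] rk=16  ker:fry
∂1c = 0
c vs im∂2: residual ≠ 0 ⇒ not boundary

cycle:yes boundary:no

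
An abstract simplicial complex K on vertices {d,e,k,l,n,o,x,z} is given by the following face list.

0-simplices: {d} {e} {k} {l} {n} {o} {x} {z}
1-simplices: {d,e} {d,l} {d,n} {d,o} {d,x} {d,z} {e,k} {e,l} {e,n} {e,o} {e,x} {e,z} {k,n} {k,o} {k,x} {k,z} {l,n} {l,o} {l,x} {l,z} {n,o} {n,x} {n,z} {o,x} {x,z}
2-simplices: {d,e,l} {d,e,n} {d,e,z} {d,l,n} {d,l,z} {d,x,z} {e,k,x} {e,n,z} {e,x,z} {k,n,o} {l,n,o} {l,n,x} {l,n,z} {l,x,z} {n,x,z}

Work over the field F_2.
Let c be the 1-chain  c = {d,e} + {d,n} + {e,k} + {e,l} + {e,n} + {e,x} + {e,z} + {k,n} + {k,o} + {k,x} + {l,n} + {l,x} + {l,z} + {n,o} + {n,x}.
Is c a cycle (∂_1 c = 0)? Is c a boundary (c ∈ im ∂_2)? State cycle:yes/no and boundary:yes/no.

cycle:yes boundary:yes

n_0=8 n_1=25 n_2=15  [Z2]
∂1: piv[de,dl,dn,do,dx,dz,ek] rk=7  ker:el,en,eo,ex,ez,kn,ko,kx,kz,ln,lo,lx,lz,no,nx,nz,ox,xz
∂2: piv[del,den,dez,dln,dlz,dxz,ekx,enz,exz,kno,lno,lnx,lxz] rk=13  ker:lnz,nxz
∂1c = 0
c vs im∂2: reduces to 0 ⇒ boundary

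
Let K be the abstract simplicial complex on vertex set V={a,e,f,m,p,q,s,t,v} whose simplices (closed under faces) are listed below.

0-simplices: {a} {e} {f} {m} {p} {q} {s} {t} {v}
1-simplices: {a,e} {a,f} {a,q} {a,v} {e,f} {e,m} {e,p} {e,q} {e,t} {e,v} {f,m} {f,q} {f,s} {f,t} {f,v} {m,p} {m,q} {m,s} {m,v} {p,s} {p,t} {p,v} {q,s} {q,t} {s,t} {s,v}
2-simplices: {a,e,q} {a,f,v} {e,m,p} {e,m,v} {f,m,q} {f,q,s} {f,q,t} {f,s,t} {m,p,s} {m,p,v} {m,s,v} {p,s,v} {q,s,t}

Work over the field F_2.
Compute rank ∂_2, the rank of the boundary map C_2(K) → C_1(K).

n_0=9 n_1=26 n_2=13  [Z2]
∂1: piv[ae,af,aq,av,em,ep,et,fs] rk=8  ker:ef,eq,ev,fm,fq,ft,fv,mp,mq,ms,mv,ps,pt,pv,qs,qt,st,sv
∂2: piv[aeq,afv,emp,emv,fmq,fqs,fqt,fst,mps,mpv,msv] rk=11  ker:psv,qst
rk∂_2=11

rank∂_2=11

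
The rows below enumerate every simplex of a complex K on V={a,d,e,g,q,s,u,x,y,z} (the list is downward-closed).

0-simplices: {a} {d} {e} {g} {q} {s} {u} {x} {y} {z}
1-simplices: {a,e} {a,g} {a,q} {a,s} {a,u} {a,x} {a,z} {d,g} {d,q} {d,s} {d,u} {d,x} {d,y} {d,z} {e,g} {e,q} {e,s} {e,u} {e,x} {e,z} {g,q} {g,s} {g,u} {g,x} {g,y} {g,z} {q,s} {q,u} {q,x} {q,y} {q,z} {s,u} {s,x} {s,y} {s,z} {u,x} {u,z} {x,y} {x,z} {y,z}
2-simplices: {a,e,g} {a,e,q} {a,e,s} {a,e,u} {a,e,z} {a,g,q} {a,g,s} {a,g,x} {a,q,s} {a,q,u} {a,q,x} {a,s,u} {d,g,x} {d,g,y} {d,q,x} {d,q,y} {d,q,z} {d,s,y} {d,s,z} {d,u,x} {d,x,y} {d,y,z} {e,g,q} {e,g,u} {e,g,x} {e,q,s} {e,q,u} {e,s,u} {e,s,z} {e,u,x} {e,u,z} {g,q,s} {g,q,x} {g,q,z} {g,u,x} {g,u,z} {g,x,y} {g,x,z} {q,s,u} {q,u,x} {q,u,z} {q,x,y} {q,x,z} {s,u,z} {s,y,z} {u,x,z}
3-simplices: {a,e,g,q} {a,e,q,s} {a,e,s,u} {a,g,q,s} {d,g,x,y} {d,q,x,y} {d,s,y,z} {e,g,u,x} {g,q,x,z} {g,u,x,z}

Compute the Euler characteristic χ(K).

n_0=10 n_1=40 n_2=46 n_3=10
χ=+10−40+46−10=6

χ(K)=6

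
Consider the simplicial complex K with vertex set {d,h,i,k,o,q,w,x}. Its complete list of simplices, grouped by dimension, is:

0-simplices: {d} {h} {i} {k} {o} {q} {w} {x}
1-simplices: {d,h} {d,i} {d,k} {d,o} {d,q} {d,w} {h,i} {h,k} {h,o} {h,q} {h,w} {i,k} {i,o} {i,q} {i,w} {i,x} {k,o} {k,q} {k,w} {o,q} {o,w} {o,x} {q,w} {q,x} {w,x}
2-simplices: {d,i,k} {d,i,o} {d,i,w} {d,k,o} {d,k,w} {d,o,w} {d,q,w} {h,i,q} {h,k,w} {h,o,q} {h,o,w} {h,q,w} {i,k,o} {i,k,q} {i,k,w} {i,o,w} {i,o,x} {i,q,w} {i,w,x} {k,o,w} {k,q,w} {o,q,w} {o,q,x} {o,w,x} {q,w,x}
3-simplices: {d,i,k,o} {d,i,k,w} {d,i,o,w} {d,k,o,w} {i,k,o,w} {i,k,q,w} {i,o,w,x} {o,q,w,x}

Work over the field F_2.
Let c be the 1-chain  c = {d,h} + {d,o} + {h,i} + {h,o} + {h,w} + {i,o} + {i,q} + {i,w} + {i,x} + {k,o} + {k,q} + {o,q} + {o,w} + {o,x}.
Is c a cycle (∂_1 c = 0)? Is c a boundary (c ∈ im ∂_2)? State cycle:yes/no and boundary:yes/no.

cycle:no boundary:no

n_0=8 n_1=25 n_2=25 n_3=8  [Z2]
∂1: piv[dh,di,dk,do,dq,dw,ix] rk=7  ker:hi,hk,ho,hq,hw,ik,io,iq,iw,ko,kq,kw,oq,ow,ox,qw,qx,wx
∂2: piv[dik,dio,diw,dko,dkw,dow,dqw,hiq,hkw,hoq,how,hqw,ikq,iox,iqw,iwx,oqx] rk=17  ker:iko,ikw,iow,kow,kqw,oqw,owx,qwx
∂3: piv[diko,dikw,diow,dkow,ikqw,iowx,oqwx] rk=7  ker:ikow
∂1c = {i} + {o} + {q} + {w}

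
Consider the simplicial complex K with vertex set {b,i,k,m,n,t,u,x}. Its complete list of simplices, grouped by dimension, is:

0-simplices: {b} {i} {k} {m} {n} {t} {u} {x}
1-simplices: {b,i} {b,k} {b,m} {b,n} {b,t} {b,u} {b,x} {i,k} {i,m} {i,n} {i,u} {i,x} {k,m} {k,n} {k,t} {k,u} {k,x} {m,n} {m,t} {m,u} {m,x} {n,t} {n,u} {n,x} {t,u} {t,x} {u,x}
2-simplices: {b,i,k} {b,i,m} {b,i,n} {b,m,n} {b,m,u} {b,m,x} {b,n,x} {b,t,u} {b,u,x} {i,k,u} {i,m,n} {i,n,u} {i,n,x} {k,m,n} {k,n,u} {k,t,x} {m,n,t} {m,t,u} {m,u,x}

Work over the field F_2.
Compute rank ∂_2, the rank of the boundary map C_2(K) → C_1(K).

rank∂_2=17

n_0=8 n_1=27 n_2=19  [Z2]
∂1: piv[bi,bk,bm,bn,bt,bu,bx] rk=7  ker:ik,im,in,iu,ix,km,kn,kt,ku,kx,mn,mt,mu,mx,nt,nu,nx,tu,tx,ux
∂2: piv[bik,bim,bin,bmn,bmu,bmx,bnx,btu,bux,iku,inu,inx,kmn,knu,ktx,mnt,mtu] rk=17  ker:imn,mux
rk∂_2=17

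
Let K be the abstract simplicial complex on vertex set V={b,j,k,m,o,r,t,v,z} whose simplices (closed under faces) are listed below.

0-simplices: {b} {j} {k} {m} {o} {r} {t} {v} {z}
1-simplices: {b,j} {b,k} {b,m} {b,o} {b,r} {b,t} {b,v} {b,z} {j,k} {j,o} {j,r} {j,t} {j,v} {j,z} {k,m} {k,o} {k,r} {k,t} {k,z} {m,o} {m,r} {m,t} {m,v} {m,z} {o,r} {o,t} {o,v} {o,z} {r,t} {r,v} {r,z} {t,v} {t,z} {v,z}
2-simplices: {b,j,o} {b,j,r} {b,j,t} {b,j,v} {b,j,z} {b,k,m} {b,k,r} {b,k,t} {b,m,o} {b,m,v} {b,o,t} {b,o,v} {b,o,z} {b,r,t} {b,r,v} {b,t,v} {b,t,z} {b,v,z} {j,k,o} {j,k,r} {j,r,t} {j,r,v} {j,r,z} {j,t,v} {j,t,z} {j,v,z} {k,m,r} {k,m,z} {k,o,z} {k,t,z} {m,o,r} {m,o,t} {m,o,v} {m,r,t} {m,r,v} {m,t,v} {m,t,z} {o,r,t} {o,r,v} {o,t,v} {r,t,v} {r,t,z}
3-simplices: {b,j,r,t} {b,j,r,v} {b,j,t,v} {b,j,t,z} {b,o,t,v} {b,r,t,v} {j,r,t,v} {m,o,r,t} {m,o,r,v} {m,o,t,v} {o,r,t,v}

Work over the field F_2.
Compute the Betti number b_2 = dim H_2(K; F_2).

b_2=6

n_0=9 n_1=34 n_2=42 n_3=11  [Z2]
∂1: piv[bj,bk,bm,bo,br,bt,bv,bz] rk=8  ker:jk,jo,jr,jt,jv,jz,km,ko,kr,kt,kz,mo,mr,mt,mv,mz,or,ot,ov,oz,rt,rv,rz,tv,tz,vz
∂2: piv[bjo,bjr,bjt,bjv,bjz,bkm,bkr,bkt,bmo,bmv,bot,bov,boz,brt,brv,btv,btz,bvz,jko,jkr,jrz,kmr,kmz,koz,mor,mot] rk=26  ker:jrt,jrv,jtv,jtz,jvz,ktz,mov,mrt,mrv,mtv,mtz,ort,orv,otv,rtv,rtz
∂3: piv[bjrt,bjrv,bjtv,bjtz,botv,brtv,mort,morv,motv,ortv] rk=10  ker:jrtv
b_2=(42−26)−10=6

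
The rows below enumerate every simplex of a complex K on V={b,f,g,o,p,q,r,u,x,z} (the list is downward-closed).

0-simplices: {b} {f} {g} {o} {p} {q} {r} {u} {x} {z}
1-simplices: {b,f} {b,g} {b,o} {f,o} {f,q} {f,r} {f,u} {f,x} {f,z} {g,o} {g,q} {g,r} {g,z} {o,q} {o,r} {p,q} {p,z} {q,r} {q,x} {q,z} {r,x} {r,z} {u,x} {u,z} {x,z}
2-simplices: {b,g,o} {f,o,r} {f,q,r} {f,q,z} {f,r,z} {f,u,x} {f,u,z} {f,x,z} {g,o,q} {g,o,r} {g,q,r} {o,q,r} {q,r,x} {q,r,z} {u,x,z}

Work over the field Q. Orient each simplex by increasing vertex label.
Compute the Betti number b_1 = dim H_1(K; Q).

n_0=10 n_1=25 n_2=15  [Q]
∂1: piv[bf,bg,bo,fq,fr,fu,fx,fz,pq] rk=9  ker:fo,go,gq,gr,gz,oq,or,pz,qr,qx,qz,rx,rz,ux,uz,xz
∂2: piv[bgo,for,fqr,fqz,frz,fux,fuz,fxz,goq,gor,gqr,qrx] rk=12  ker:oqr,qrz,uxz
b_1=(25−9)−12=4

b_1=4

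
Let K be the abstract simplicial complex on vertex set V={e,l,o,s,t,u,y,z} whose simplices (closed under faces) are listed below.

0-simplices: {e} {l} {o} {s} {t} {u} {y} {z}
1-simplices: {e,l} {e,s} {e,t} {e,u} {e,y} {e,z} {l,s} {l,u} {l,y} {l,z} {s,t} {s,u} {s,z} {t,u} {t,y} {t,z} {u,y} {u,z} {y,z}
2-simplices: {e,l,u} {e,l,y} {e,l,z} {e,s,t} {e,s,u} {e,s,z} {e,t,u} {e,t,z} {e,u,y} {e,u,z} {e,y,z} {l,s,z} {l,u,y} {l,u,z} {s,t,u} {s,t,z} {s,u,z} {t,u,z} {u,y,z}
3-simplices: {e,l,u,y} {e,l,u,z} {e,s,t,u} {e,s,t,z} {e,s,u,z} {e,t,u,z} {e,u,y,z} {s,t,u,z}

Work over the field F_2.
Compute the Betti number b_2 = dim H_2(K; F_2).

b_2=0

n_0=8 n_1=19 n_2=19 n_3=8  [Z2]
∂1: piv[el,es,et,eu,ey,ez] rk=6  ker:ls,lu,ly,lz,st,su,sz,tu,ty,tz,uy,uz,yz
∂2: piv[elu,ely,elz,est,esu,esz,etu,etz,euy,euz,eyz,lsz] rk=12  ker:luy,luz,stu,stz,suz,tuz,uyz
∂3: piv[eluy,eluz,estu,estz,esuz,etuz,euyz] rk=7  ker:stuz
b_2=(19−12)−7=0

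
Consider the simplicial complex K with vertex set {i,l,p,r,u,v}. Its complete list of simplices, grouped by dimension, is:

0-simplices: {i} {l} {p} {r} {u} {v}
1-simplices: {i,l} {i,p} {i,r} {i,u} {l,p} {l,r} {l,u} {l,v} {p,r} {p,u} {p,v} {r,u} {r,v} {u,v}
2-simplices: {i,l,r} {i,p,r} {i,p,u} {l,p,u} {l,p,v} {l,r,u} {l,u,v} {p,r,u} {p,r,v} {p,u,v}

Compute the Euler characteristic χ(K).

n_0=6 n_1=14 n_2=10
χ=+6−14+10=2

χ(K)=2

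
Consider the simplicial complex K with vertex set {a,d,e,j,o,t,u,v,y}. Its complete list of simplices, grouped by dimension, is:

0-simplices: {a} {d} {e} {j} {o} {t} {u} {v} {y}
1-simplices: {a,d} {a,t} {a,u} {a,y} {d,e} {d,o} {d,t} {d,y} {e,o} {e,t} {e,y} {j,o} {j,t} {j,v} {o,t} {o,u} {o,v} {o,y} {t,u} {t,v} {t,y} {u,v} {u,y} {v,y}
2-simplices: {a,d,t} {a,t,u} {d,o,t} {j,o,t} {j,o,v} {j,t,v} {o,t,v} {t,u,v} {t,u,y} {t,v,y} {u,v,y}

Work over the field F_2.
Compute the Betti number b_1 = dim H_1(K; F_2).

b_1=7

n_0=9 n_1=24 n_2=11  [Z2]
∂1: piv[ad,at,au,ay,de,do,jo,jv] rk=8  ker:dt,dy,eo,et,ey,jt,ot,ou,ov,oy,tu,tv,ty,uv,uy,vy
∂2: piv[adt,atu,dot,jot,jov,jtv,tuv,tuy,tvy] rk=9  ker:otv,uvy
b_1=(24−8)−9=7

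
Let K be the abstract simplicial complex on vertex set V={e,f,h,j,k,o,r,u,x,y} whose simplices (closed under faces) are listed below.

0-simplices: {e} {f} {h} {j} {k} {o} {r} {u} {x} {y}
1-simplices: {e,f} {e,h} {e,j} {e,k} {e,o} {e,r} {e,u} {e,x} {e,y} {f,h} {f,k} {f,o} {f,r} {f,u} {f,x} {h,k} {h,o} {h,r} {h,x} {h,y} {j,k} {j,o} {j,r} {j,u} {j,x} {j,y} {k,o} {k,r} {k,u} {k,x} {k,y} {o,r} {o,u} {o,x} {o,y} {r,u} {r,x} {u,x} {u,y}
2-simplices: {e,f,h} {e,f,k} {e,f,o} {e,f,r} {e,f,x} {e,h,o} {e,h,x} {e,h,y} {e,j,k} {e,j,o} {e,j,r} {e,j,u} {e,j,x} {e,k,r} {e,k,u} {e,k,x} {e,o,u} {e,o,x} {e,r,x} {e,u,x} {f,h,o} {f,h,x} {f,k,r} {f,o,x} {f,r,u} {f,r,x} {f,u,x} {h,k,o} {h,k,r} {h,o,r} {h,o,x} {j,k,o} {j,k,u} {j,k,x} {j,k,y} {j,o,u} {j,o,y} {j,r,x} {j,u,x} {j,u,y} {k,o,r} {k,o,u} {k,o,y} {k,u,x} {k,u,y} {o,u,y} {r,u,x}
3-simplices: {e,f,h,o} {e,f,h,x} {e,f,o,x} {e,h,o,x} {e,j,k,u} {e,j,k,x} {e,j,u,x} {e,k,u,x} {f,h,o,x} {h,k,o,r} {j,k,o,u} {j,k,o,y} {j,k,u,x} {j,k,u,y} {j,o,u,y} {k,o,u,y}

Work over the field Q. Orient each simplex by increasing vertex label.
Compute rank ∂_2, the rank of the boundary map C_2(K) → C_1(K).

rank∂_2=29

n_0=10 n_1=39 n_2=47 n_3=16  [Q]
∂1: piv[ef,eh,ej,ek,eo,er,eu,ex,ey] rk=9  ker:fh,fk,fo,fr,fu,fx,hk,ho,hr,hx,hy,jk,jo,jr,ju,jx,jy,ko,kr,ku,kx,ky,or,ou,ox,oy,ru,rx,ux,uy
∂2: piv[efh,efk,efo,efr,efx,eho,ehx,ehy,ejk,ejo,ejr,eju,ejx,ekr,eku,ekx,eou,eox,erx,eux,fru,fux,hko,hkr,hor,jko,jky,joy,juy] rk=29  ker:fho,fhx,fkr,fox,frx,hox,jku,jkx,jou,jrx,jux,kor,kou,koy,kux,kuy,ouy,rux
∂3: piv[efho,efhx,efox,ehox,ejku,ejkx,ejux,ekux,hkor,jkou,jkoy,jkuy,jouy] rk=13  ker:fhox,jkux,kouy
rk∂_2=29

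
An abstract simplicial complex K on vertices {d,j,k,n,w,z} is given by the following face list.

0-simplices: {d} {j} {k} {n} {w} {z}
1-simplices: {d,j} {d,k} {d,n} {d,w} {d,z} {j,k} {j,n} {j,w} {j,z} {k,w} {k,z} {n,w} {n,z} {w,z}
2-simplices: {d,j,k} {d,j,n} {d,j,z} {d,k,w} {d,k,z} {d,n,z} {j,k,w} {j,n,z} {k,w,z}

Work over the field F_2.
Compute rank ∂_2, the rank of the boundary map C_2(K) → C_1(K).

n_0=6 n_1=14 n_2=9  [Z2]
∂1: piv[dj,dk,dn,dw,dz] rk=5  ker:jk,jn,jw,jz,kw,kz,nw,nz,wz
∂2: piv[djk,djn,djz,dkw,dkz,dnz,jkw,kwz] rk=8  ker:jnz
rk∂_2=8

rank∂_2=8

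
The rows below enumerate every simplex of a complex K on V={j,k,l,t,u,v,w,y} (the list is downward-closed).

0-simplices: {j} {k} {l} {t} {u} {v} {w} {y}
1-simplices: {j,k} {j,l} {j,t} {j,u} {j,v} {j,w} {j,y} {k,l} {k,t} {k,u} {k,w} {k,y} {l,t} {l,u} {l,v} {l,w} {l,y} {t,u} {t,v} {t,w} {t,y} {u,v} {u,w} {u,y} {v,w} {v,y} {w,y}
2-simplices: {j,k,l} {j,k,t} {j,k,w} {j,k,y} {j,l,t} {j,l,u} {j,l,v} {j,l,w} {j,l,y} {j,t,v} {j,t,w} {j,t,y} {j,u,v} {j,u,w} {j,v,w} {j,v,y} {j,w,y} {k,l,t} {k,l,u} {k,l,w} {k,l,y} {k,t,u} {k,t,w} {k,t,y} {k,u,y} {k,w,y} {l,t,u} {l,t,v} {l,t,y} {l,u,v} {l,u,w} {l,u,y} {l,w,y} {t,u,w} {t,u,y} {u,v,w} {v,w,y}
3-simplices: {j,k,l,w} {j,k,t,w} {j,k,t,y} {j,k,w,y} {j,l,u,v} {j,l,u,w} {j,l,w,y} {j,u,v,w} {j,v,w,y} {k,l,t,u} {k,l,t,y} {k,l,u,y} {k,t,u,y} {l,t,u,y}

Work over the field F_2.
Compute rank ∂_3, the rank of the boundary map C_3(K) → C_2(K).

n_0=8 n_1=27 n_2=37 n_3=14  [Z2]
∂1: piv[jk,jl,jt,ju,jv,jw,jy] rk=7  ker:kl,kt,ku,kw,ky,lt,lu,lv,lw,ly,tu,tv,tw,ty,uv,uw,uy,vw,vy,wy
∂2: piv[jkl,jkt,jkw,jky,jlt,jlu,jlv,jlw,jly,jtv,jtw,jty,juv,juw,jvw,jvy,jwy,klu,ktu,kuy] rk=20  ker:klt,klw,kly,ktw,kty,kwy,ltu,ltv,lty,luv,luw,luy,lwy,tuw,tuy,uvw,vwy
∂3: piv[jklw,jktw,jkty,jkwy,jluv,jluw,jlwy,juvw,jvwy,kltu,klty,kluy,ktuy] rk=13  ker:ltuy
rk∂_3=13

rank∂_3=13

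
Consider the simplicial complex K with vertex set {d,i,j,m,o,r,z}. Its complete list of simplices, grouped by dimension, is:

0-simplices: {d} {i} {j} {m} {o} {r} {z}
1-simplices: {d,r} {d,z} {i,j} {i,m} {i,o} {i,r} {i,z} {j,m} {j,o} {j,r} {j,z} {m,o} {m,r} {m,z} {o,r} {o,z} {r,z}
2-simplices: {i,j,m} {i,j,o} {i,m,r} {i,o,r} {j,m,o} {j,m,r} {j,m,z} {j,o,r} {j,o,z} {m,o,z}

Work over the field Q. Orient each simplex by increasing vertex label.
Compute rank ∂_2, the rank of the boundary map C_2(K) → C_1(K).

n_0=7 n_1=17 n_2=10  [Q]
∂1: piv[dr,dz,ij,im,io,ir] rk=6  ker:iz,jm,jo,jr,jz,mo,mr,mz,or,oz,rz
∂2: piv[ijm,ijo,imr,ior,jmo,jmr,jmz,joz] rk=8  ker:jor,moz
rk∂_2=8

rank∂_2=8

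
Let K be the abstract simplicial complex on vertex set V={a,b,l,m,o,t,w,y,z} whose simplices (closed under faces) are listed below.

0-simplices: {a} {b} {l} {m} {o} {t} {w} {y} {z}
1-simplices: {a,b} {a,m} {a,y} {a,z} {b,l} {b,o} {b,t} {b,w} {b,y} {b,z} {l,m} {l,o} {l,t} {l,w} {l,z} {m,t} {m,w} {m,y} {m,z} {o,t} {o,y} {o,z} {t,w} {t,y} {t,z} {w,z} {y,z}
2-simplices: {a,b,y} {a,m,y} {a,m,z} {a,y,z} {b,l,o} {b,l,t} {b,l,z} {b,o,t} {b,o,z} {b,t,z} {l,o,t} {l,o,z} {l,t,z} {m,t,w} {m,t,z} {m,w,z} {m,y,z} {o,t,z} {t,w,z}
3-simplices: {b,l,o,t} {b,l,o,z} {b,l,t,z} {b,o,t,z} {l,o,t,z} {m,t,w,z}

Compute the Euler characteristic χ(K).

χ(K)=-5

n_0=9 n_1=27 n_2=19 n_3=6
χ=+9−27+19−6=-5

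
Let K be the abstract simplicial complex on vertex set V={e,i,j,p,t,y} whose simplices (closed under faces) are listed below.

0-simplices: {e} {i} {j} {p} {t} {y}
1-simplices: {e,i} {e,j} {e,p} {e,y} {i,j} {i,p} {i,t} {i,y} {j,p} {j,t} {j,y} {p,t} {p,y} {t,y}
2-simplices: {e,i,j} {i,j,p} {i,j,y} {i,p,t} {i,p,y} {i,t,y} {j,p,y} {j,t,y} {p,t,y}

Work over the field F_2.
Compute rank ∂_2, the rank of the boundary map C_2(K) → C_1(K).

n_0=6 n_1=14 n_2=9  [Z2]
∂1: piv[ei,ej,ep,ey,it] rk=5  ker:ij,ip,iy,jp,jt,jy,pt,py,ty
∂2: piv[eij,ijp,ijy,ipt,ipy,ity,jty] rk=7  ker:jpy,pty
rk∂_2=7

rank∂_2=7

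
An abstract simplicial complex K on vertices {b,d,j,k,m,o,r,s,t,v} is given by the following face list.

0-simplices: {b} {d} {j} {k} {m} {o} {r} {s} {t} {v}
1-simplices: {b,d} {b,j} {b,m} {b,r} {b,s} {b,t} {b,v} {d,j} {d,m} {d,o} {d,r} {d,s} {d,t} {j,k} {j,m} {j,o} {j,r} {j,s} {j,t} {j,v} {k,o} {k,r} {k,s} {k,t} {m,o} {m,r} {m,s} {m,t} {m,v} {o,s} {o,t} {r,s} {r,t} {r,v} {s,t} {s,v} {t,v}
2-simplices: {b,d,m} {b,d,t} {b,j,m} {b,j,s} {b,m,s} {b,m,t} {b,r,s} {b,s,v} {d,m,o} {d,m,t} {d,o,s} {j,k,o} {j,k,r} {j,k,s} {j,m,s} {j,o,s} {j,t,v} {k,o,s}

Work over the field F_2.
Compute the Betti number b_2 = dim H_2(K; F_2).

n_0=10 n_1=37 n_2=18  [Z2]
∂1: piv[bd,bj,bm,br,bs,bt,bv,do,jk] rk=9  ker:dj,dm,dr,ds,dt,jm,jo,jr,js,jt,jv,ko,kr,ks,kt,mo,mr,ms,mt,mv,os,ot,rs,rt,rv,st,sv,tv
∂2: piv[bdm,bdt,bjm,bjs,bms,bmt,brs,bsv,dmo,dos,jko,jkr,jks,jos,jtv] rk=15  ker:dmt,jms,kos
b_2=(18−15)−0=3

b_2=3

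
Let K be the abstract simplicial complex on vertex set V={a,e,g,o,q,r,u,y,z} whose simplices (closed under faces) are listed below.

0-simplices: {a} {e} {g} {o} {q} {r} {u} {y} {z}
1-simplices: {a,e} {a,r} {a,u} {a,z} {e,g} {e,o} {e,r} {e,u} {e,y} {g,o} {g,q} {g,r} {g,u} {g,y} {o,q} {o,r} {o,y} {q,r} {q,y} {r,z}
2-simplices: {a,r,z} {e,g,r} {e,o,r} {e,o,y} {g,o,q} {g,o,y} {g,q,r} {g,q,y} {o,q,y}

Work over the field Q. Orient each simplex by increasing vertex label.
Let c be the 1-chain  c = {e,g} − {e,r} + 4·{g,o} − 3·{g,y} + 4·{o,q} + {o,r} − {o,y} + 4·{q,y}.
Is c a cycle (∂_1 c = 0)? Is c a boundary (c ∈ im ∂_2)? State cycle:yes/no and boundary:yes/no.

n_0=9 n_1=20 n_2=9  [Q]
∂1: piv[ae,ar,au,az,eg,eo,ey,gq] rk=8  ker:er,eu,go,gr,gu,gy,oq,or,oy,qr,qy,rz
∂2: piv[arz,egr,eor,eoy,goq,goy,gqr,gqy] rk=8  ker:oqy
∂1c = 0
c vs im∂2: residual ≠ 0 ⇒ not boundary

cycle:yes boundary:no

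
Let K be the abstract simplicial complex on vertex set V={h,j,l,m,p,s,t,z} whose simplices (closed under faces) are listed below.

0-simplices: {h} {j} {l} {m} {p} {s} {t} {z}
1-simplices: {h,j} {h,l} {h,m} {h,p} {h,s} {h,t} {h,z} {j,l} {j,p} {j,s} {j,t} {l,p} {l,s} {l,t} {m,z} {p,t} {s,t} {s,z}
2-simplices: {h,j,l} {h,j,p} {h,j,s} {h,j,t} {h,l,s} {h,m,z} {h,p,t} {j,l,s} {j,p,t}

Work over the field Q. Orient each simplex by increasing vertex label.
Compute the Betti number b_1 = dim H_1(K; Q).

b_1=4

n_0=8 n_1=18 n_2=9  [Q]
∂1: piv[hj,hl,hm,hp,hs,ht,hz] rk=7  ker:jl,jp,js,jt,lp,ls,lt,mz,pt,st,sz
∂2: piv[hjl,hjp,hjs,hjt,hls,hmz,hpt] rk=7  ker:jls,jpt
b_1=(18−7)−7=4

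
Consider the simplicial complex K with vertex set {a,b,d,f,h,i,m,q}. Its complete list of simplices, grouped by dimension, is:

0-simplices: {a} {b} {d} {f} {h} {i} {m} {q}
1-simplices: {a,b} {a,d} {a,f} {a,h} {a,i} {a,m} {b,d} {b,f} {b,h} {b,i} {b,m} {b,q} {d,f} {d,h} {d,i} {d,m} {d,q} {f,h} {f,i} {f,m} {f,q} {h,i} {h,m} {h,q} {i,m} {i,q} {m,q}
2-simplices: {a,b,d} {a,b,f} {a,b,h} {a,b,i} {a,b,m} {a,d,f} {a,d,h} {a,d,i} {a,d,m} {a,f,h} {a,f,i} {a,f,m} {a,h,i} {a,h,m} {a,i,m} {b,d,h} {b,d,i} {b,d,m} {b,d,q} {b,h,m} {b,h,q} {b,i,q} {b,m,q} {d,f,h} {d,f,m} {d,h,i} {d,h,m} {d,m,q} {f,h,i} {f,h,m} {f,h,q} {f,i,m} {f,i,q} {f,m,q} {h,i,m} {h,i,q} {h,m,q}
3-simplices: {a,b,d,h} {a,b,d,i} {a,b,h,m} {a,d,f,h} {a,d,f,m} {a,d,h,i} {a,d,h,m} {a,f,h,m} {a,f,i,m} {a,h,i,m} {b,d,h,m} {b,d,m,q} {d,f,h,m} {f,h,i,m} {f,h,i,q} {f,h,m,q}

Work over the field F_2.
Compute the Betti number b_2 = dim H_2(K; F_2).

b_2=2

n_0=8 n_1=27 n_2=37 n_3=16  [Z2]
∂1: piv[ab,ad,af,ah,ai,am,bq] rk=7  ker:bd,bf,bh,bi,bm,df,dh,di,dm,dq,fh,fi,fm,fq,hi,hm,hq,im,iq,mq
∂2: piv[abd,abf,abh,abi,abm,adf,adh,adi,adm,afh,afi,afm,ahi,ahm,aim,bdq,bhq,biq,bmq,fhq] rk=20  ker:bdh,bdi,bdm,bhm,dfh,dfm,dhi,dhm,dmq,fhi,fhm,fim,fiq,fmq,him,hiq,hmq
∂3: piv[abdh,abdi,abhm,adfh,adfm,adhi,adhm,afhm,afim,ahim,bdhm,bdmq,fhim,fhiq,fhmq] rk=15  ker:dfhm
b_2=(37−20)−15=2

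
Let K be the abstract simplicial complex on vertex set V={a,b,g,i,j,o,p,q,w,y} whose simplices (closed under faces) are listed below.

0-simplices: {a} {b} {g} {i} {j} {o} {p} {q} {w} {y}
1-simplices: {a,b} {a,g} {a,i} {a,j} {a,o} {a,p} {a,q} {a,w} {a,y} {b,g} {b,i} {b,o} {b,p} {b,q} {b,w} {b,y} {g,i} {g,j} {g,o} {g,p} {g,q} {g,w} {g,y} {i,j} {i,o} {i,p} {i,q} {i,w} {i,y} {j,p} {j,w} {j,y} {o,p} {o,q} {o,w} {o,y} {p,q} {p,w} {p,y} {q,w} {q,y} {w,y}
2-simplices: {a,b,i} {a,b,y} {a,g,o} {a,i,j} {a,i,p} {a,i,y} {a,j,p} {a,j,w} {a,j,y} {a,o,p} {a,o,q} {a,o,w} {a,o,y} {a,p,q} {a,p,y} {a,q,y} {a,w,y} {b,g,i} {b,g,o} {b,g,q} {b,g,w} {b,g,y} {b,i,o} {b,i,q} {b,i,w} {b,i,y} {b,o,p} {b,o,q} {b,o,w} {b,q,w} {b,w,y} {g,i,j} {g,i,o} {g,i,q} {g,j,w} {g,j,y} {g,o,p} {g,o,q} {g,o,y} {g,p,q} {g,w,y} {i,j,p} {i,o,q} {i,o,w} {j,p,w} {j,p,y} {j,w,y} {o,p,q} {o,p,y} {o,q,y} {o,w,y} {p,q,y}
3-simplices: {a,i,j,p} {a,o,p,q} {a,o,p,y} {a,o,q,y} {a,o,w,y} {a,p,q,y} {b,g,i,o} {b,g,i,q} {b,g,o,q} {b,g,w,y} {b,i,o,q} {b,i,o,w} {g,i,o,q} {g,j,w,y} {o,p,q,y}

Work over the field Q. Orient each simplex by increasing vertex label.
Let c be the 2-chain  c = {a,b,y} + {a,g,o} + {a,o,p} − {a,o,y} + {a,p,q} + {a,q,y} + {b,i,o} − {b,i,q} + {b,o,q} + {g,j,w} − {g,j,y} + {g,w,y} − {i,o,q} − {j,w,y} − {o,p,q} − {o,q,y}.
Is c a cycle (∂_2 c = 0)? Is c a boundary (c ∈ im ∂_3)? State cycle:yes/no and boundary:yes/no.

cycle:no boundary:no

n_0=10 n_1=42 n_2=52 n_3=15  [Q]
∂1: piv[ab,ag,ai,aj,ao,ap,aq,aw,ay] rk=9  ker:bg,bi,bo,bp,bq,bw,by,gi,gj,go,gp,gq,gw,gy,ij,io,ip,iq,iw,iy,jp,jw,jy,op,oq,ow,oy,pq,pw,py,qw,qy,wy
∂2: piv[abi,aby,ago,aij,aip,aiy,ajp,ajw,ajy,aop,aoq,aow,aoy,apq,apy,aqy,awy,bgi,bgo,bgq,bgw,bgy,bio,biq,biw,bop,boq,bow,bqw,bwy,gij,gop,jpw] rk=33  ker:biy,gio,giq,gjw,gjy,goq,goy,gpq,gwy,ijp,ioq,iow,jpy,jwy,opq,opy,oqy,owy,pqy
∂3: piv[aijp,aopq,aopy,aoqy,aowy,apqy,bgio,bgiq,bgoq,bgwy,bioq,biow,gjwy] rk=13  ker:gioq,opqy
∂2c = {a,b} + {a,g} − {a,o} − {a,y} + {b,y} + {g,o}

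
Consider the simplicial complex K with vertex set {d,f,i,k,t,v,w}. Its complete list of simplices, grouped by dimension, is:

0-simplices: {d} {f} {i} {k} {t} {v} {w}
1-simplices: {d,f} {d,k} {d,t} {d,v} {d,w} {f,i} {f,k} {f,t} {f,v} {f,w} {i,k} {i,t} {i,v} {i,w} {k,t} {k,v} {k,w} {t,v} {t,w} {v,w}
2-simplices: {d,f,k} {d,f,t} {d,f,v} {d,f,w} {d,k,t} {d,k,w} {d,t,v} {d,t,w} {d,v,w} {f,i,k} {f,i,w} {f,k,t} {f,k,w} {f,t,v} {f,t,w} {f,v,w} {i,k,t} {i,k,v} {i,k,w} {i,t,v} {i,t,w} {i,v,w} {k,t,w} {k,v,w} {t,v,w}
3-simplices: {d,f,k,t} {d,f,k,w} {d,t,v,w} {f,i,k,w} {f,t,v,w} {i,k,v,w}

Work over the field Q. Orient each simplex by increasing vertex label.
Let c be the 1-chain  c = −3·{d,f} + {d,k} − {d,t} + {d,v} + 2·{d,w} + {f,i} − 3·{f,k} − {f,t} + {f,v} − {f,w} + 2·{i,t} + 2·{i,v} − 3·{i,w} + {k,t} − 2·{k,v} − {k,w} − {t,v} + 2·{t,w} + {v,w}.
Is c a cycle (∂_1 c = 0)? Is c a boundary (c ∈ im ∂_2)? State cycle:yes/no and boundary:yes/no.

cycle:yes boundary:yes

n_0=7 n_1=20 n_2=25 n_3=6  [Q]
∂1: piv[df,dk,dt,dv,dw,fi] rk=6  ker:fk,ft,fv,fw,ik,it,iv,iw,kt,kv,kw,tv,tw,vw
∂2: piv[dfk,dft,dfv,dfw,dkt,dkw,dtv,dtw,dvw,fik,fiw,ikt,ikv,itv] rk=14  ker:fkt,fkw,ftv,ftw,fvw,ikw,itw,ivw,ktw,kvw,tvw
∂3: piv[dfkt,dfkw,dtvw,fikw,ftvw,ikvw] rk=6
∂1c = 0
c vs im∂2: reduces to 0 ⇒ boundary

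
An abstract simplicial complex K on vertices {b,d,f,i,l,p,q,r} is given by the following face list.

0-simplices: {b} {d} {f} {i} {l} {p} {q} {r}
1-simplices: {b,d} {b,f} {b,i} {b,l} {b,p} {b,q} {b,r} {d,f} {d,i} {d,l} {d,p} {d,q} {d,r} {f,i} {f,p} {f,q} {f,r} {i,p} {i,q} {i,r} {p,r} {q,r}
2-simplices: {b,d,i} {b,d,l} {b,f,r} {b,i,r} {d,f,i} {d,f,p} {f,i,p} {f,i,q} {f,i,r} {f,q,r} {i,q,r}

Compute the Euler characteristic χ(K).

χ(K)=-3

n_0=8 n_1=22 n_2=11
χ=+8−22+11=-3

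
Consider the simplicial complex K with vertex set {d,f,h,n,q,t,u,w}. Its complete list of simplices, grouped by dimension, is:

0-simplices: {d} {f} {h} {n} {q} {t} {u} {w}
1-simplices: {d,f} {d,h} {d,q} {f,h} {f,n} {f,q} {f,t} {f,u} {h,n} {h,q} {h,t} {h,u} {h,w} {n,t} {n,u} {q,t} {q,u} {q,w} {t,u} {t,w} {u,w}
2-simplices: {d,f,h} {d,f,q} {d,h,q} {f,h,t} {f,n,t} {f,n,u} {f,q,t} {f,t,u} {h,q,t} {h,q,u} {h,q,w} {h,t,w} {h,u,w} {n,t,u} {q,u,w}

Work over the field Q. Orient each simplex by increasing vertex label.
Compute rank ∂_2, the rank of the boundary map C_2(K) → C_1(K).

rank∂_2=12

n_0=8 n_1=21 n_2=15  [Q]
∂1: piv[df,dh,dq,fn,ft,fu,hw] rk=7  ker:fh,fq,hn,hq,ht,hu,nt,nu,qt,qu,qw,tu,tw,uw
∂2: piv[dfh,dfq,dhq,fht,fnt,fnu,fqt,ftu,hqu,hqw,htw,huw] rk=12  ker:hqt,ntu,quw
rk∂_2=12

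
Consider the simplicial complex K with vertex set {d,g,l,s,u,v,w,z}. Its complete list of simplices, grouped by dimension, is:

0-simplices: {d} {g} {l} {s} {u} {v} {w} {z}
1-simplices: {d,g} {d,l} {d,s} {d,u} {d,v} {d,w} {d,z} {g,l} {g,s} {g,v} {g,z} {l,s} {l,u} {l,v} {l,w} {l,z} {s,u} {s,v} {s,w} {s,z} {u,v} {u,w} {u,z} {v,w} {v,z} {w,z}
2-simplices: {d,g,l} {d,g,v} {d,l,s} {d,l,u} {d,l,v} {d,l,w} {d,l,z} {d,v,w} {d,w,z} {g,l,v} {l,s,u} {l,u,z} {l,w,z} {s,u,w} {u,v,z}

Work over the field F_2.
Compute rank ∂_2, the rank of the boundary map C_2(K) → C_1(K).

n_0=8 n_1=26 n_2=15  [Z2]
∂1: piv[dg,dl,ds,du,dv,dw,dz] rk=7  ker:gl,gs,gv,gz,ls,lu,lv,lw,lz,su,sv,sw,sz,uv,uw,uz,vw,vz,wz
∂2: piv[dgl,dgv,dls,dlu,dlv,dlw,dlz,dvw,dwz,lsu,luz,suw,uvz] rk=13  ker:glv,lwz
rk∂_2=13

rank∂_2=13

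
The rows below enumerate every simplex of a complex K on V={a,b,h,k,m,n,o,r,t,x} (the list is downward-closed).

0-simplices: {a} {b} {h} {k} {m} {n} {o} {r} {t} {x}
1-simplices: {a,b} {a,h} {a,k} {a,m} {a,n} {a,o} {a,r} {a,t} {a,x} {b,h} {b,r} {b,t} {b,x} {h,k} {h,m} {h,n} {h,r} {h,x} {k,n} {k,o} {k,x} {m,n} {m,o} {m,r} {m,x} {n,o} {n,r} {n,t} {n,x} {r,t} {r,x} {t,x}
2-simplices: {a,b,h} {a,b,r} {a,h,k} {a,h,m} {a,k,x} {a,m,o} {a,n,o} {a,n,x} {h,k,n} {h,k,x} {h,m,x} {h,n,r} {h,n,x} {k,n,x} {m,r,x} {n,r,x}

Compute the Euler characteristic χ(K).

n_0=10 n_1=32 n_2=16
χ=+10−32+16=-6

χ(K)=-6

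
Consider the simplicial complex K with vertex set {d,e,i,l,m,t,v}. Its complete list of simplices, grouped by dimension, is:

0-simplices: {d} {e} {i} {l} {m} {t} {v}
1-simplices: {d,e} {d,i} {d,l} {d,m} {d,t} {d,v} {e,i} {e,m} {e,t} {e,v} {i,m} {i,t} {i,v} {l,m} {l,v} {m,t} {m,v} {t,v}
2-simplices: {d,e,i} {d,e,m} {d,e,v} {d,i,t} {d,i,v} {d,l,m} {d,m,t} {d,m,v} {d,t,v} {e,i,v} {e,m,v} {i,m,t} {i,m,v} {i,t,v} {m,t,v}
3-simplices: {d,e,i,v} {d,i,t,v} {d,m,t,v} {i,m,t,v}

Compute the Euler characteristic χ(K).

χ(K)=0

n_0=7 n_1=18 n_2=15 n_3=4
χ=+7−18+15−4=0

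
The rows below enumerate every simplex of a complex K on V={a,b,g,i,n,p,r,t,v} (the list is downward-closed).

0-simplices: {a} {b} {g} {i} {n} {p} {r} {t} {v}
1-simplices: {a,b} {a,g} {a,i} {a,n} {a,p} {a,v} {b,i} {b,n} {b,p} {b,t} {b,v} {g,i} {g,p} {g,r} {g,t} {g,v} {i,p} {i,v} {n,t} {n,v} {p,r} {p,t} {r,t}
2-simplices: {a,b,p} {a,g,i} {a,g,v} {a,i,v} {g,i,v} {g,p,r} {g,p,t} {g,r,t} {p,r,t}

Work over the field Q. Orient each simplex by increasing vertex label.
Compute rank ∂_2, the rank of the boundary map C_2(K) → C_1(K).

rank∂_2=7

n_0=9 n_1=23 n_2=9  [Q]
∂1: piv[ab,ag,ai,an,ap,av,bt,gr] rk=8  ker:bi,bn,bp,bv,gi,gp,gt,gv,ip,iv,nt,nv,pr,pt,rt
∂2: piv[abp,agi,agv,aiv,gpr,gpt,grt] rk=7  ker:giv,prt
rk∂_2=7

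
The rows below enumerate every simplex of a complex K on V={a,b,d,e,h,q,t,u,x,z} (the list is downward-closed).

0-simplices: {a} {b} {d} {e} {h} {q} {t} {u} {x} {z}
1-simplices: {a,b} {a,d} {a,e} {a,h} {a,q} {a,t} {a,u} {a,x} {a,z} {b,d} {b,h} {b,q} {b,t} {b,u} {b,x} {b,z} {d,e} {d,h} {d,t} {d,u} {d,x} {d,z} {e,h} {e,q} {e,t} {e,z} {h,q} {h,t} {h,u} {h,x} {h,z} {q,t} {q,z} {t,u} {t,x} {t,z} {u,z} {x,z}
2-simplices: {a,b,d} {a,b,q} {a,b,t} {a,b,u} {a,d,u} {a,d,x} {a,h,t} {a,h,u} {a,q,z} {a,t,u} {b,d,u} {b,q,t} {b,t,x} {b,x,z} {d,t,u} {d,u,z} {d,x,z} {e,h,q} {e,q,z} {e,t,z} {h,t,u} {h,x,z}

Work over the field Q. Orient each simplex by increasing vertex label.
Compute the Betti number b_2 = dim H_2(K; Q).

n_0=10 n_1=38 n_2=22  [Q]
∂1: piv[ab,ad,ae,ah,aq,at,au,ax,az] rk=9  ker:bd,bh,bq,bt,bu,bx,bz,de,dh,dt,du,dx,dz,eh,eq,et,ez,hq,ht,hu,hx,hz,qt,qz,tu,tx,tz,uz,xz
∂2: piv[abd,abq,abt,abu,adu,adx,aht,ahu,aqz,atu,bqt,btx,bxz,dtu,duz,dxz,ehq,eqz,etz,hxz] rk=20  ker:bdu,htu
b_2=(22−20)−0=2

b_2=2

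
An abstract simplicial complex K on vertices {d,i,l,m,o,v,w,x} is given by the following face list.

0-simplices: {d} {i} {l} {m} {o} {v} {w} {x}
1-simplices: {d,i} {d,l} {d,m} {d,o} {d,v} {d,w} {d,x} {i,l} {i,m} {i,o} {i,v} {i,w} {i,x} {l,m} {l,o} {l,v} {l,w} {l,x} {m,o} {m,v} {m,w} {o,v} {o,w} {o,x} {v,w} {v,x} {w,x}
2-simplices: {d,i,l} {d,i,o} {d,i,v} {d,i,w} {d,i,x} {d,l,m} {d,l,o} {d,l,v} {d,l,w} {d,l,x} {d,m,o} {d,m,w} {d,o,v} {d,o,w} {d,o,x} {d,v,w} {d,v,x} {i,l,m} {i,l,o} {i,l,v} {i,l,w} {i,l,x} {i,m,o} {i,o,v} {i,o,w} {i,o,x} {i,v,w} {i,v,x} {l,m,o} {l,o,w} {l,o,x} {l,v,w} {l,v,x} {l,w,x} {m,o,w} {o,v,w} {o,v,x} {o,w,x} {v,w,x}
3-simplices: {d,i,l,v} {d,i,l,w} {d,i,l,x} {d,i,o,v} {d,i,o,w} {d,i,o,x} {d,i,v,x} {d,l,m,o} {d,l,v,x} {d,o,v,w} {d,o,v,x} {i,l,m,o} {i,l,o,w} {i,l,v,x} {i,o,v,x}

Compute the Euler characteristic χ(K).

n_0=8 n_1=27 n_2=39 n_3=15
χ=+8−27+39−15=5

χ(K)=5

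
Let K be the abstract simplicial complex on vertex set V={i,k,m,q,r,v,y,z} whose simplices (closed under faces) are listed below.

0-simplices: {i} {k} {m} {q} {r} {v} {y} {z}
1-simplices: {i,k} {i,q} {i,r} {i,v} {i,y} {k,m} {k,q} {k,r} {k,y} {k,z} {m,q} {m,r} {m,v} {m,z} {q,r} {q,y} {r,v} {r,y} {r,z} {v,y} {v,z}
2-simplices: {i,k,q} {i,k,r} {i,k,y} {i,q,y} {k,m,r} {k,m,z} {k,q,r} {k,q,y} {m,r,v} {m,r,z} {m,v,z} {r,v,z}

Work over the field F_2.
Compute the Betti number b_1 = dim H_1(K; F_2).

b_1=4

n_0=8 n_1=21 n_2=12  [Z2]
∂1: piv[ik,iq,ir,iv,iy,km,kz] rk=7  ker:kq,kr,ky,mq,mr,mv,mz,qr,qy,rv,ry,rz,vy,vz
∂2: piv[ikq,ikr,iky,iqy,kmr,kmz,kqr,mrv,mrz,mvz] rk=10  ker:kqy,rvz
b_1=(21−7)−10=4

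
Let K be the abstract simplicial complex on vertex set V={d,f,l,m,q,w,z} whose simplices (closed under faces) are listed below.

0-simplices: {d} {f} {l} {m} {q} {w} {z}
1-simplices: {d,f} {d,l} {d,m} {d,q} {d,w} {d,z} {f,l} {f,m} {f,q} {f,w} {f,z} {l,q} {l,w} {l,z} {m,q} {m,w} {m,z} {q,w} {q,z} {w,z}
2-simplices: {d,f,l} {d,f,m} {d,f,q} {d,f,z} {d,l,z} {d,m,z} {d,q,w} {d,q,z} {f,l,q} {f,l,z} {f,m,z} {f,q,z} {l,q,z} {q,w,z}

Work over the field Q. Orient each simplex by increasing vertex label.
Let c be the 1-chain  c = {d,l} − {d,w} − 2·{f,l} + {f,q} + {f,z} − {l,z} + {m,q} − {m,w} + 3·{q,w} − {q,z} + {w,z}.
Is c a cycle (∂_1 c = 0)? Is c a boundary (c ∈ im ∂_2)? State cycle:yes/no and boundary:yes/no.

n_0=7 n_1=20 n_2=14  [Q]
∂1: piv[df,dl,dm,dq,dw,dz] rk=6  ker:fl,fm,fq,fw,fz,lq,lw,lz,mq,mw,mz,qw,qz,wz
∂2: piv[dfl,dfm,dfq,dfz,dlz,dmz,dqw,dqz,flq,qwz] rk=10  ker:flz,fmz,fqz,lqz
∂1c = 0
c vs im∂2: residual ≠ 0 ⇒ not boundary

cycle:yes boundary:no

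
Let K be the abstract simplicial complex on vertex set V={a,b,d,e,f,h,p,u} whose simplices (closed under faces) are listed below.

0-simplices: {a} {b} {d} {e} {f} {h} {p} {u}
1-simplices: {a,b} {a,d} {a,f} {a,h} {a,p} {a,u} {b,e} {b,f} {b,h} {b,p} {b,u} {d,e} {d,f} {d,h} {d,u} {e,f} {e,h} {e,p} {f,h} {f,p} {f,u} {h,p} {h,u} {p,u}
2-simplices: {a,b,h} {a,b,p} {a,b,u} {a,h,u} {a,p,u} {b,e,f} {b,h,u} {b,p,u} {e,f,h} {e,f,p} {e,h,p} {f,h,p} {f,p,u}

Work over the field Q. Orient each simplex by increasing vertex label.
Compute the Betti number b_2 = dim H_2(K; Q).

b_2=3

n_0=8 n_1=24 n_2=13  [Q]
∂1: piv[ab,ad,af,ah,ap,au,be] rk=7  ker:bf,bh,bp,bu,de,df,dh,du,ef,eh,ep,fh,fp,fu,hp,hu,pu
∂2: piv[abh,abp,abu,ahu,apu,bef,efh,efp,ehp,fpu] rk=10  ker:bhu,bpu,fhp
b_2=(13−10)−0=3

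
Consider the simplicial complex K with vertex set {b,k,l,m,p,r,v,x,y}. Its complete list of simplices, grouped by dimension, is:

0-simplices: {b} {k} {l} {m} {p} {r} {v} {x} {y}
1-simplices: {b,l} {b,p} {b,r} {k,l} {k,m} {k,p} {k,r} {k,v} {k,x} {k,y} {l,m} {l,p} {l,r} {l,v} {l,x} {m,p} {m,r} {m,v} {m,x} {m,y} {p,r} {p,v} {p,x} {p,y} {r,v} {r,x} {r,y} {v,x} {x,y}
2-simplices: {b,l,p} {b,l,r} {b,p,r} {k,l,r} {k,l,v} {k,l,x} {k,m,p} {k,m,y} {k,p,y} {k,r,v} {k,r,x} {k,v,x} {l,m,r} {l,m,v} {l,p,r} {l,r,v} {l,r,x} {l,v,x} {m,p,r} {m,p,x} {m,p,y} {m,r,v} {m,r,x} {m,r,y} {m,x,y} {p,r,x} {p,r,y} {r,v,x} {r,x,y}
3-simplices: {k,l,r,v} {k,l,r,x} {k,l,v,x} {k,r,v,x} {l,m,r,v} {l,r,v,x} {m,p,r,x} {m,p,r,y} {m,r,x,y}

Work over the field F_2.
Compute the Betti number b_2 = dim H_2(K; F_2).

b_2=2

n_0=9 n_1=29 n_2=29 n_3=9  [Z2]
∂1: piv[bl,bp,br,kl,km,kv,kx,ky] rk=8  ker:kp,kr,lm,lp,lr,lv,lx,mp,mr,mv,mx,my,pr,pv,px,py,rv,rx,ry,vx,xy
∂2: piv[blp,blr,bpr,klr,klv,klx,kmp,kmy,kpy,krv,krx,kvx,lmr,lmv,mpr,mpx,mrx,mry,mxy] rk=19  ker:lpr,lrv,lrx,lvx,mpy,mrv,prx,pry,rvx,rxy
∂3: piv[klrv,klrx,klvx,krvx,lmrv,mprx,mpry,mrxy] rk=8  ker:lrvx
b_2=(29−19)−8=2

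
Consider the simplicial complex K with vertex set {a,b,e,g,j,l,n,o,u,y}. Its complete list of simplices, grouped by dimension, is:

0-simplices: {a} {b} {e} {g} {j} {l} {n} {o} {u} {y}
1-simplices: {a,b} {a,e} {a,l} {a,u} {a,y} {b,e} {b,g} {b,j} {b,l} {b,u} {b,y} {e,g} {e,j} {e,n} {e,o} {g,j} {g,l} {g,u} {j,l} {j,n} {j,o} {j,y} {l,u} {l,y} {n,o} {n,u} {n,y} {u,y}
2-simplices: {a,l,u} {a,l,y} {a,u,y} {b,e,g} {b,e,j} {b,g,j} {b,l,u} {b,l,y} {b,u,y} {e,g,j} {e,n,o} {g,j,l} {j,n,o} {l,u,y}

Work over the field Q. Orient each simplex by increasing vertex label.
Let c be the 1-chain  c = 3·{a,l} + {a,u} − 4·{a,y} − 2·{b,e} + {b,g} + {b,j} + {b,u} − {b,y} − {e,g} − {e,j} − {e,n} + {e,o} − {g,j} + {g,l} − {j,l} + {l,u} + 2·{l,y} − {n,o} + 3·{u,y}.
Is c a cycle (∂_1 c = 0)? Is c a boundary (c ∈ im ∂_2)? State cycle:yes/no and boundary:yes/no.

cycle:yes boundary:yes

n_0=10 n_1=28 n_2=14  [Q]
∂1: piv[ab,ae,al,au,ay,bg,bj,en,eo] rk=9  ker:be,bl,bu,by,eg,ej,gj,gl,gu,jl,jn,jo,jy,lu,ly,no,nu,ny,uy
∂2: piv[alu,aly,auy,beg,bej,bgj,blu,bly,eno,gjl,jno] rk=11  ker:buy,egj,luy
∂1c = 0
c vs im∂2: reduces to 0 ⇒ boundary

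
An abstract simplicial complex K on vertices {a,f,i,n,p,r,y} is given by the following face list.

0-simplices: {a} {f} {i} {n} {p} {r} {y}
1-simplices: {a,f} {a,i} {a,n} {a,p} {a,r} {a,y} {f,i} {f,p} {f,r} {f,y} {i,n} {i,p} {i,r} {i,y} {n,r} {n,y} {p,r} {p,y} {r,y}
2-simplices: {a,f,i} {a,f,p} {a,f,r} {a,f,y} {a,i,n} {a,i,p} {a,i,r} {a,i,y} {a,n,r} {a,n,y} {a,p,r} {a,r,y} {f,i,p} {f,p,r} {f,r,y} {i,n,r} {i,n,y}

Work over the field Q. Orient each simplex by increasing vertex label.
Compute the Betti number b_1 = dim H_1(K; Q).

b_1=1

n_0=7 n_1=19 n_2=17  [Q]
∂1: piv[af,ai,an,ap,ar,ay] rk=6  ker:fi,fp,fr,fy,in,ip,ir,iy,nr,ny,pr,py,ry
∂2: piv[afi,afp,afr,afy,ain,aip,air,aiy,anr,any,apr,ary] rk=12  ker:fip,fpr,fry,inr,iny
b_1=(19−6)−12=1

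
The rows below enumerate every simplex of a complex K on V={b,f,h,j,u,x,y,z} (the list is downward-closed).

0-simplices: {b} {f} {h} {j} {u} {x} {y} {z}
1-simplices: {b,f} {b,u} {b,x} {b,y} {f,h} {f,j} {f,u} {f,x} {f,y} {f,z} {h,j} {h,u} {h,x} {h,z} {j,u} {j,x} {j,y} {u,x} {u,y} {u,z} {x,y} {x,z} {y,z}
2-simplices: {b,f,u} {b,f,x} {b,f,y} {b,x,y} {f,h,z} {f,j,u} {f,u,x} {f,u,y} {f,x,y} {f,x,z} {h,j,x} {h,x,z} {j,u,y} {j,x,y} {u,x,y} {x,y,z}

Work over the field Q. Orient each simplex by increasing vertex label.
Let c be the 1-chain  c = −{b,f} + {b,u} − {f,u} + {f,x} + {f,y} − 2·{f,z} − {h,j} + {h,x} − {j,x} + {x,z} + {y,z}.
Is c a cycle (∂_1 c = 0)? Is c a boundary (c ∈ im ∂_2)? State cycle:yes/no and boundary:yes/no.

cycle:yes boundary:yes

n_0=8 n_1=23 n_2=16  [Q]
∂1: piv[bf,bu,bx,by,fh,fj,fz] rk=7  ker:fu,fx,fy,hj,hu,hx,hz,ju,jx,jy,ux,uy,uz,xy,xz,yz
∂2: piv[bfu,bfx,bfy,bxy,fhz,fju,fux,fuy,fxz,hjx,hxz,juy,jxy,xyz] rk=14  ker:fxy,uxy
∂1c = 0
c vs im∂2: reduces to 0 ⇒ boundary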